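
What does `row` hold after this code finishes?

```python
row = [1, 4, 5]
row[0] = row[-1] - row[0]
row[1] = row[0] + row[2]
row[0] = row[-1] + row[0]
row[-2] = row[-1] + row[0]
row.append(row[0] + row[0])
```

row[0] = row[-1]-row[0] = 5-1 = 4 → [4, 4, 5]
row[1] = row[0]+row[2] = 4+5 = 9 → [4, 9, 5]
row[0] = row[-1]+row[0] = 5+4 = 9 → [9, 9, 5]
row[-2] = row[-1]+row[0] = 5+9 = 14 → [9, 14, 5]
append row[0]+row[0] = 9+9 = 18 → [9, 14, 5, 18]

[9, 14, 5, 18]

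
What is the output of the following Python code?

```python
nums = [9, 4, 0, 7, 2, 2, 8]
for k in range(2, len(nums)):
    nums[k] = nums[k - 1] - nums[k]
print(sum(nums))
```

k=2: nums[2] = 4-0 = 4 → [9, 4, 4, 7, 2, 2, 8]
k=3: nums[3] = 4-7 = -3 → [9, 4, 4, -3, 2, 2, 8]
k=4: nums[4] = (-3)-2 = -5 → [9, 4, 4, -3, -5, 2, 8]
k=5: nums[5] = (-5)-2 = -7 → [9, 4, 4, -3, -5, -7, 8]
k=6: nums[6] = (-7)-8 = -15 → [9, 4, 4, -3, -5, -7, -15]
sum = -13

-13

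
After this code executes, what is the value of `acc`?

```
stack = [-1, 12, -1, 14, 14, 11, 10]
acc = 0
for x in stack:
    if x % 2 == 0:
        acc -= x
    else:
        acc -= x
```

-59

x=-1: not even, acc = 0-(-1) = 1
x=12: even, acc = 1-12 = -11
x=-1: not even, acc = (-11)-(-1) = -10
x=14: even, acc = (-10)-14 = -24
x=14: even, acc = (-24)-14 = -38
x=11: not even, acc = (-38)-11 = -49
x=10: even, acc = (-49)-10 = -59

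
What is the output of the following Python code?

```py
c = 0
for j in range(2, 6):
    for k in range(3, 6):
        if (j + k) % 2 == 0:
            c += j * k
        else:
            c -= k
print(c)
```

64

j=2,k=3: odd sum, c = 0-3 = -3
j=2,k=4: even sum, c = (-3)+8 = 5
j=2,k=5: odd sum, c = 5-5 = 0
j=3,k=3: even sum, c = 0+9 = 9
j=3,k=4: odd sum, c = 9-4 = 5
j=3,k=5: even sum, c = 5+15 = 20
j=4,k=3: odd sum, c = 20-3 = 17
j=4,k=4: even sum, c = 17+16 = 33
j=4,k=5: odd sum, c = 33-5 = 28
j=5,k=3: even sum, c = 28+15 = 43
j=5,k=4: odd sum, c = 43-4 = 39
j=5,k=5: even sum, c = 39+25 = 64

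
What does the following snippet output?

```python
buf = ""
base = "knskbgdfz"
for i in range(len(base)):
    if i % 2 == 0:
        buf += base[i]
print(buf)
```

i=0: add 'k' → 'k'
i=1: skip
i=2: add 's' → 'ks'
i=3: skip
i=4: add 'b' → 'ksb'
i=5: skip
i=6: add 'd' → 'ksbd'
i=7: skip
i=8: add 'z' → 'ksbdz'

ksbdz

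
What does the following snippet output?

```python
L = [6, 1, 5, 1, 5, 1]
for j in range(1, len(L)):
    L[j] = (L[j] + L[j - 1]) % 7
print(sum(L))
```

26

j=1: L[1] = (1+6)%7 = 0 → [6, 0, 5, 1, 5, 1]
j=2: L[2] = (5+0)%7 = 5 → [6, 0, 5, 1, 5, 1]
j=3: L[3] = (1+5)%7 = 6 → [6, 0, 5, 6, 5, 1]
j=4: L[4] = (5+6)%7 = 4 → [6, 0, 5, 6, 4, 1]
j=5: L[5] = (1+4)%7 = 5 → [6, 0, 5, 6, 4, 5]
sum = 26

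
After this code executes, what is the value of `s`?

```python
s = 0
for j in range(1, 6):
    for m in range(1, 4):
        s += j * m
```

90

j=1,m=1: s = 0+1 = 1
j=1,m=2: s = 1+2 = 3
j=1,m=3: s = 3+3 = 6
j=2,m=1: s = 6+2 = 8
j=2,m=2: s = 8+4 = 12
j=2,m=3: s = 12+6 = 18
j=3,m=1: s = 18+3 = 21
j=3,m=2: s = 21+6 = 27
j=3,m=3: s = 27+9 = 36
j=4,m=1: s = 36+4 = 40
j=4,m=2: s = 40+8 = 48
j=4,m=3: s = 48+12 = 60
j=5,m=1: s = 60+5 = 65
j=5,m=2: s = 65+10 = 75
j=5,m=3: s = 75+15 = 90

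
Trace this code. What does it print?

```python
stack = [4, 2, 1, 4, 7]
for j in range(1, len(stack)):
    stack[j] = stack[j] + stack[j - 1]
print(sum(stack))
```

j=1: stack[1] = 2+4 = 6 → [4, 6, 1, 4, 7]
j=2: stack[2] = 1+6 = 7 → [4, 6, 7, 4, 7]
j=3: stack[3] = 4+7 = 11 → [4, 6, 7, 11, 7]
j=4: stack[4] = 7+11 = 18 → [4, 6, 7, 11, 18]
sum = 46

46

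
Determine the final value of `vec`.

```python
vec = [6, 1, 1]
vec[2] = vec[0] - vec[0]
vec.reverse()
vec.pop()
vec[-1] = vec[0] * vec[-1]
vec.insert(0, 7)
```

vec[2] = vec[0]-vec[0] = 6-6 = 0 → [6, 1, 0]
reverse → [0, 1, 6]
pop() removes 6 → [0, 1]
vec[-1] = vec[0]*vec[-1] = 0*1 = 0 → [0, 0]
insert 7 at 0 → [7, 0, 0]

[7, 0, 0]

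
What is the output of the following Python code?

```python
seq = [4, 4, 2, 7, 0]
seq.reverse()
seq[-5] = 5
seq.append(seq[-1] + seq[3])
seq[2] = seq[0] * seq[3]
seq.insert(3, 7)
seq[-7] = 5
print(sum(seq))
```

reverse → [0, 7, 2, 4, 4]
seq[-5] = 5 → [5, 7, 2, 4, 4]
append seq[-1]+seq[3] = 4+4 = 8 → [5, 7, 2, 4, 4, 8]
seq[2] = seq[0]*seq[3] = 5*4 = 20 → [5, 7, 20, 4, 4, 8]
insert 7 at 3 → [5, 7, 20, 7, 4, 4, 8]
seq[-7] = 5 → [5, 7, 20, 7, 4, 4, 8]
sum = 55

55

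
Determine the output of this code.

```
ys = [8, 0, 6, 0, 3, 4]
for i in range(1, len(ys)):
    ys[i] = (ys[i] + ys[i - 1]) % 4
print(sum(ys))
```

14

i=1: ys[1] = (0+8)%4 = 0 → [8, 0, 6, 0, 3, 4]
i=2: ys[2] = (6+0)%4 = 2 → [8, 0, 2, 0, 3, 4]
i=3: ys[3] = (0+2)%4 = 2 → [8, 0, 2, 2, 3, 4]
i=4: ys[4] = (3+2)%4 = 1 → [8, 0, 2, 2, 1, 4]
i=5: ys[5] = (4+1)%4 = 1 → [8, 0, 2, 2, 1, 1]
sum = 14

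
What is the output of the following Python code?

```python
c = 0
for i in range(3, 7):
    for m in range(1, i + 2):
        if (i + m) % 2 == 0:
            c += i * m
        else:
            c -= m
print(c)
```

i=3,m=1: even sum, c = 0+3 = 3
i=3,m=2: odd sum, c = 3-2 = 1
i=3,m=3: even sum, c = 1+9 = 10
i=3,m=4: odd sum, c = 10-4 = 6
i=4,m=1: odd sum, c = 6-1 = 5
i=4,m=2: even sum, c = 5+8 = 13
i=4,m=3: odd sum, c = 13-3 = 10
i=4,m=4: even sum, c = 10+16 = 26
i=4,m=5: odd sum, c = 26-5 = 21
i=5,m=1: even sum, c = 21+5 = 26
i=5,m=2: odd sum, c = 26-2 = 24
i=5,m=3: even sum, c = 24+15 = 39
i=5,m=4: odd sum, c = 39-4 = 35
i=5,m=5: even sum, c = 35+25 = 60
i=5,m=6: odd sum, c = 60-6 = 54
i=6,m=1: odd sum, c = 54-1 = 53
i=6,m=2: even sum, c = 53+12 = 65
i=6,m=3: odd sum, c = 65-3 = 62
i=6,m=4: even sum, c = 62+24 = 86
i=6,m=5: odd sum, c = 86-5 = 81
i=6,m=6: even sum, c = 81+36 = 117
i=6,m=7: odd sum, c = 117-7 = 110

110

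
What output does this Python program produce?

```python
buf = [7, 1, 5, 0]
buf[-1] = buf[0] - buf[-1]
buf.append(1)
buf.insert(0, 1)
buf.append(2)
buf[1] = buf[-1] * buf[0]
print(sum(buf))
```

19

buf[-1] = buf[0]-buf[-1] = 7-0 = 7 → [7, 1, 5, 7]
append 1 → [7, 1, 5, 7, 1]
insert 1 at 0 → [1, 7, 1, 5, 7, 1]
append 2 → [1, 7, 1, 5, 7, 1, 2]
buf[1] = buf[-1]*buf[0] = 2*1 = 2 → [1, 2, 1, 5, 7, 1, 2]
sum = 19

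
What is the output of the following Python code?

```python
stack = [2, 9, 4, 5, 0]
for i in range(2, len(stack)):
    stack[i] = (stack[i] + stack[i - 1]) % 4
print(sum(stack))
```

i=2: stack[2] = (4+9)%4 = 1 → [2, 9, 1, 5, 0]
i=3: stack[3] = (5+1)%4 = 2 → [2, 9, 1, 2, 0]
i=4: stack[4] = (0+2)%4 = 2 → [2, 9, 1, 2, 2]
sum = 16

16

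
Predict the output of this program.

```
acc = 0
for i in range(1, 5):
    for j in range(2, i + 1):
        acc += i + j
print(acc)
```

i=2,j=2: acc = 0+4 = 4
i=3,j=2: acc = 4+5 = 9
i=3,j=3: acc = 9+6 = 15
i=4,j=2: acc = 15+6 = 21
i=4,j=3: acc = 21+7 = 28
i=4,j=4: acc = 28+8 = 36

36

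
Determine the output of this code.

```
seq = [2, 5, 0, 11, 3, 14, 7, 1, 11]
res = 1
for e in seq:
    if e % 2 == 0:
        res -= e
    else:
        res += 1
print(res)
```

-9

e=2: even, res = 1-2 = -1
e=5: not even, res = (-1)+1 = 0
e=0: even, res = 0-0 = 0
e=11: not even, res = 0+1 = 1
e=3: not even, res = 1+1 = 2
e=14: even, res = 2-14 = -12
e=7: not even, res = (-12)+1 = -11
e=1: not even, res = (-11)+1 = -10
e=11: not even, res = (-10)+1 = -9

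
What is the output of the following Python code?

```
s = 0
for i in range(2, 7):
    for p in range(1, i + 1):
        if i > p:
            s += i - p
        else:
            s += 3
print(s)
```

i=2,p=1: 2>1, s = 0+1 = 1
i=2,p=2: not 2>2, s = 1+3 = 4
i=3,p=1: 3>1, s = 4+2 = 6
i=3,p=2: 3>2, s = 6+1 = 7
i=3,p=3: not 3>3, s = 7+3 = 10
i=4,p=1: 4>1, s = 10+3 = 13
i=4,p=2: 4>2, s = 13+2 = 15
i=4,p=3: 4>3, s = 15+1 = 16
i=4,p=4: not 4>4, s = 16+3 = 19
i=5,p=1: 5>1, s = 19+4 = 23
i=5,p=2: 5>2, s = 23+3 = 26
i=5,p=3: 5>3, s = 26+2 = 28
i=5,p=4: 5>4, s = 28+1 = 29
i=5,p=5: not 5>5, s = 29+3 = 32
i=6,p=1: 6>1, s = 32+5 = 37
i=6,p=2: 6>2, s = 37+4 = 41
i=6,p=3: 6>3, s = 41+3 = 44
i=6,p=4: 6>4, s = 44+2 = 46
i=6,p=5: 6>5, s = 46+1 = 47
i=6,p=6: not 6>6, s = 47+3 = 50

50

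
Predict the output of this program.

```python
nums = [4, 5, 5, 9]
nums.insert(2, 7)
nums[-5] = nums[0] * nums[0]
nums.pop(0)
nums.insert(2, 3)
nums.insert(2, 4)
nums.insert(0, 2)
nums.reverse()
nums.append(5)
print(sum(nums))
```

insert 7 at 2 → [4, 5, 7, 5, 9]
nums[-5] = nums[0]*nums[0] = 4*4 = 16 → [16, 5, 7, 5, 9]
pop(0) removes 16 → [5, 7, 5, 9]
insert 3 at 2 → [5, 7, 3, 5, 9]
insert 4 at 2 → [5, 7, 4, 3, 5, 9]
insert 2 at 0 → [2, 5, 7, 4, 3, 5, 9]
reverse → [9, 5, 3, 4, 7, 5, 2]
append 5 → [9, 5, 3, 4, 7, 5, 2, 5]
sum = 40

40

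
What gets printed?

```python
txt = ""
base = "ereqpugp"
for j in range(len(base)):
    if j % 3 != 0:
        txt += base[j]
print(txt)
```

repup

j=0: skip
j=1: add 'r' → 'r'
j=2: add 'e' → 're'
j=3: skip
j=4: add 'p' → 'rep'
j=5: add 'u' → 'repu'
j=6: skip
j=7: add 'p' → 'repup'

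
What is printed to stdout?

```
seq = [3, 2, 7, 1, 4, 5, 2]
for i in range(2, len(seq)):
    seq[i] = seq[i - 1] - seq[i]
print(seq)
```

i=2: seq[2] = 2-7 = -5 → [3, 2, -5, 1, 4, 5, 2]
i=3: seq[3] = (-5)-1 = -6 → [3, 2, -5, -6, 4, 5, 2]
i=4: seq[4] = (-6)-4 = -10 → [3, 2, -5, -6, -10, 5, 2]
i=5: seq[5] = (-10)-5 = -15 → [3, 2, -5, -6, -10, -15, 2]
i=6: seq[6] = (-15)-2 = -17 → [3, 2, -5, -6, -10, -15, -17]

[3, 2, -5, -6, -10, -15, -17]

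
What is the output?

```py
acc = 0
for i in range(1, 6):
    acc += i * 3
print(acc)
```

i=1: acc = 0+1*3 = 3
i=2: acc = 3+2*3 = 9
i=3: acc = 9+3*3 = 18
i=4: acc = 18+4*3 = 30
i=5: acc = 30+5*3 = 45

45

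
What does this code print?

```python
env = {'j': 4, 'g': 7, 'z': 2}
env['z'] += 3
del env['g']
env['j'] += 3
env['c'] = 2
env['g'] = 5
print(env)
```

{'j': 7, 'z': 5, 'c': 2, 'g': 5}

env['z'] = 2+3 = 5 → {'j': 4, 'g': 7, 'z': 5}
del 'g' → {'j': 4, 'z': 5}
env['j'] = 4+3 = 7 → {'j': 7, 'z': 5}
env['c'] = 2 → {'j': 7, 'z': 5, 'c': 2}
env['g'] = 5 → {'j': 7, 'z': 5, 'c': 2, 'g': 5}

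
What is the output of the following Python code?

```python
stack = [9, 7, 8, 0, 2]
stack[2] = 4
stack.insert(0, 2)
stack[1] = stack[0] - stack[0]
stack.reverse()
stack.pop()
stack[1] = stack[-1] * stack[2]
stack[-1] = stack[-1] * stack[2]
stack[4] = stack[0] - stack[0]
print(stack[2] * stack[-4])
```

stack[2] = 4 → [9, 7, 4, 0, 2]
insert 2 at 0 → [2, 9, 7, 4, 0, 2]
stack[1] = stack[0]-stack[0] = 2-2 = 0 → [2, 0, 7, 4, 0, 2]
reverse → [2, 0, 4, 7, 0, 2]
pop() removes 2 → [2, 0, 4, 7, 0]
stack[1] = stack[-1]*stack[2] = 0*4 = 0 → [2, 0, 4, 7, 0]
stack[-1] = stack[-1]*stack[2] = 0*4 = 0 → [2, 0, 4, 7, 0]
stack[4] = stack[0]-stack[0] = 2-2 = 0 → [2, 0, 4, 7, 0]
stack[2]*stack[-4] = 4*0 = 0

0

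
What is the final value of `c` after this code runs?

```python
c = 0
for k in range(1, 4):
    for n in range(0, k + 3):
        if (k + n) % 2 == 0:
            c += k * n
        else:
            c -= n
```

31

k=1,n=0: odd sum, c = 0-0 = 0
k=1,n=1: even sum, c = 0+1 = 1
k=1,n=2: odd sum, c = 1-2 = -1
k=1,n=3: even sum, c = (-1)+3 = 2
k=2,n=0: even sum, c = 2+0 = 2
k=2,n=1: odd sum, c = 2-1 = 1
k=2,n=2: even sum, c = 1+4 = 5
k=2,n=3: odd sum, c = 5-3 = 2
k=2,n=4: even sum, c = 2+8 = 10
k=3,n=0: odd sum, c = 10-0 = 10
k=3,n=1: even sum, c = 10+3 = 13
k=3,n=2: odd sum, c = 13-2 = 11
k=3,n=3: even sum, c = 11+9 = 20
k=3,n=4: odd sum, c = 20-4 = 16
k=3,n=5: even sum, c = 16+15 = 31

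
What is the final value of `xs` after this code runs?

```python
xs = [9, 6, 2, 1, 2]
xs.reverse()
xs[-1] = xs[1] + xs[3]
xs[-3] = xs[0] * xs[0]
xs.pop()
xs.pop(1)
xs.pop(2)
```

[2, 4]

reverse → [2, 1, 2, 6, 9]
xs[-1] = xs[1]+xs[3] = 1+6 = 7 → [2, 1, 2, 6, 7]
xs[-3] = xs[0]*xs[0] = 2*2 = 4 → [2, 1, 4, 6, 7]
pop() removes 7 → [2, 1, 4, 6]
pop(1) removes 1 → [2, 4, 6]
pop(2) removes 6 → [2, 4]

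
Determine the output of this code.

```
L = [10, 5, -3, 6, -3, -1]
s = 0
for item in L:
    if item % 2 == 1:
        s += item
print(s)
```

-2

item=10: not odd
item=5: odd, s = 0+5 = 5
item=-3: odd, s = 5+(-3) = 2
item=6: not odd
item=-3: odd, s = 2+(-3) = -1
item=-1: odd, s = (-1)+(-1) = -2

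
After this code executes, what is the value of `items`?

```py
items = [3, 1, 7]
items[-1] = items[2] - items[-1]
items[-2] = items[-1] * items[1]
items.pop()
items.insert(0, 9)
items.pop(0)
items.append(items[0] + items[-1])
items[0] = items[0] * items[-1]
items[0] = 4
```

[4, 0, 3]

items[-1] = items[2]-items[-1] = 7-7 = 0 → [3, 1, 0]
items[-2] = items[-1]*items[1] = 0*1 = 0 → [3, 0, 0]
pop() removes 0 → [3, 0]
insert 9 at 0 → [9, 3, 0]
pop(0) removes 9 → [3, 0]
append items[0]+items[-1] = 3+0 = 3 → [3, 0, 3]
items[0] = items[0]*items[-1] = 3*3 = 9 → [9, 0, 3]
items[0] = 4 → [4, 0, 3]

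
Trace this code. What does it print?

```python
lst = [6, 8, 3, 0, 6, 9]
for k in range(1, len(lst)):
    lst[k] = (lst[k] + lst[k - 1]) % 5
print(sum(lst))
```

19

k=1: lst[1] = (8+6)%5 = 4 → [6, 4, 3, 0, 6, 9]
k=2: lst[2] = (3+4)%5 = 2 → [6, 4, 2, 0, 6, 9]
k=3: lst[3] = (0+2)%5 = 2 → [6, 4, 2, 2, 6, 9]
k=4: lst[4] = (6+2)%5 = 3 → [6, 4, 2, 2, 3, 9]
k=5: lst[5] = (9+3)%5 = 2 → [6, 4, 2, 2, 3, 2]
sum = 19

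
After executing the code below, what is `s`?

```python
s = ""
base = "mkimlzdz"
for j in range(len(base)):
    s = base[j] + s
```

j=0: prepend 'm' → 'm'
j=1: prepend 'k' → 'km'
j=2: prepend 'i' → 'ikm'
j=3: prepend 'm' → 'mikm'
j=4: prepend 'l' → 'lmikm'
j=5: prepend 'z' → 'zlmikm'
j=6: prepend 'd' → 'dzlmikm'
j=7: prepend 'z' → 'zdzlmikm'

'zdzlmikm'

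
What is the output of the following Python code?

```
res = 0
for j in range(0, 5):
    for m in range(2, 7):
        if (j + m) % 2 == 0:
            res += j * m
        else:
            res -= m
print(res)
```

56

j=0,m=2: even sum, res = 0+0 = 0
j=0,m=3: odd sum, res = 0-3 = -3
j=0,m=4: even sum, res = (-3)+0 = -3
j=0,m=5: odd sum, res = (-3)-5 = -8
j=0,m=6: even sum, res = (-8)+0 = -8
j=1,m=2: odd sum, res = (-8)-2 = -10
j=1,m=3: even sum, res = (-10)+3 = -7
j=1,m=4: odd sum, res = (-7)-4 = -11
j=1,m=5: even sum, res = (-11)+5 = -6
j=1,m=6: odd sum, res = (-6)-6 = -12
j=2,m=2: even sum, res = (-12)+4 = -8
j=2,m=3: odd sum, res = (-8)-3 = -11
j=2,m=4: even sum, res = (-11)+8 = -3
j=2,m=5: odd sum, res = (-3)-5 = -8
j=2,m=6: even sum, res = (-8)+12 = 4
j=3,m=2: odd sum, res = 4-2 = 2
j=3,m=3: even sum, res = 2+9 = 11
j=3,m=4: odd sum, res = 11-4 = 7
j=3,m=5: even sum, res = 7+15 = 22
j=3,m=6: odd sum, res = 22-6 = 16
j=4,m=2: even sum, res = 16+8 = 24
j=4,m=3: odd sum, res = 24-3 = 21
j=4,m=4: even sum, res = 21+16 = 37
j=4,m=5: odd sum, res = 37-5 = 32
j=4,m=6: even sum, res = 32+24 = 56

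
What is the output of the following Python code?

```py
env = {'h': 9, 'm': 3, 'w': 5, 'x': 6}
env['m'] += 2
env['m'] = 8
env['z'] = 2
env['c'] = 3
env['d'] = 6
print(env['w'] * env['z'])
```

env['m'] = 3+2 = 5 → {'h': 9, 'm': 5, 'w': 5, 'x': 6}
env['m'] = 8 → {'h': 9, 'm': 8, 'w': 5, 'x': 6}
env['z'] = 2 → {'h': 9, 'm': 8, 'w': 5, 'x': 6, 'z': 2}
env['c'] = 3 → {'h': 9, 'm': 8, 'w': 5, 'x': 6, 'z': 2, 'c': 3}
env['d'] = 6 → {'h': 9, 'm': 8, 'w': 5, 'x': 6, 'z': 2, 'c': 3, 'd': 6}
env['w']*env['z'] = 5*2 = 10

10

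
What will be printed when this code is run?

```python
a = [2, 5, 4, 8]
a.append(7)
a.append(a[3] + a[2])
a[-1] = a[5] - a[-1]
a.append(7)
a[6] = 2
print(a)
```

[2, 5, 4, 8, 7, 0, 2]

append 7 → [2, 5, 4, 8, 7]
append a[3]+a[2] = 8+4 = 12 → [2, 5, 4, 8, 7, 12]
a[-1] = a[5]-a[-1] = 12-12 = 0 → [2, 5, 4, 8, 7, 0]
append 7 → [2, 5, 4, 8, 7, 0, 7]
a[6] = 2 → [2, 5, 4, 8, 7, 0, 2]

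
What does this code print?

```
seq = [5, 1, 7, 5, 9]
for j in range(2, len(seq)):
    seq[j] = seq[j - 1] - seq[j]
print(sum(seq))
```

-31

j=2: seq[2] = 1-7 = -6 → [5, 1, -6, 5, 9]
j=3: seq[3] = (-6)-5 = -11 → [5, 1, -6, -11, 9]
j=4: seq[4] = (-11)-9 = -20 → [5, 1, -6, -11, -20]
sum = -31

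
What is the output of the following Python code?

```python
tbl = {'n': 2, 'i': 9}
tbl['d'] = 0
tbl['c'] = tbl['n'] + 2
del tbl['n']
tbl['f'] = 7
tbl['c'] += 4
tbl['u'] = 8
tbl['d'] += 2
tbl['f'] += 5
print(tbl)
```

tbl['d'] = 0 → {'n': 2, 'i': 9, 'd': 0}
tbl['c'] = tbl['n']+2 = 4 → {'n': 2, 'i': 9, 'd': 0, 'c': 4}
del 'n' → {'i': 9, 'd': 0, 'c': 4}
tbl['f'] = 7 → {'i': 9, 'd': 0, 'c': 4, 'f': 7}
tbl['c'] = 4+4 = 8 → {'i': 9, 'd': 0, 'c': 8, 'f': 7}
tbl['u'] = 8 → {'i': 9, 'd': 0, 'c': 8, 'f': 7, 'u': 8}
tbl['d'] = 0+2 = 2 → {'i': 9, 'd': 2, 'c': 8, 'f': 7, 'u': 8}
tbl['f'] = 7+5 = 12 → {'i': 9, 'd': 2, 'c': 8, 'f': 12, 'u': 8}

{'i': 9, 'd': 2, 'c': 8, 'f': 12, 'u': 8}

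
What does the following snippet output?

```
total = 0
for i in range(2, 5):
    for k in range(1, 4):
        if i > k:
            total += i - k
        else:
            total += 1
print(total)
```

i=2,k=1: 2>1, total = 0+1 = 1
i=2,k=2: not 2>2, total = 1+1 = 2
i=2,k=3: not 2>3, total = 2+1 = 3
i=3,k=1: 3>1, total = 3+2 = 5
i=3,k=2: 3>2, total = 5+1 = 6
i=3,k=3: not 3>3, total = 6+1 = 7
i=4,k=1: 4>1, total = 7+3 = 10
i=4,k=2: 4>2, total = 10+2 = 12
i=4,k=3: 4>3, total = 12+1 = 13

13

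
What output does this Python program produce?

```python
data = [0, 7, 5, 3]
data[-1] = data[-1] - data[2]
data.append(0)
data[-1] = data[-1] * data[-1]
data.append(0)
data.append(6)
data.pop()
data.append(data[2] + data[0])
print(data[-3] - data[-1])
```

-5

data[-1] = data[-1]-data[2] = 3-5 = -2 → [0, 7, 5, -2]
append 0 → [0, 7, 5, -2, 0]
data[-1] = data[-1]*data[-1] = 0*0 = 0 → [0, 7, 5, -2, 0]
append 0 → [0, 7, 5, -2, 0, 0]
append 6 → [0, 7, 5, -2, 0, 0, 6]
pop() removes 6 → [0, 7, 5, -2, 0, 0]
append data[2]+data[0] = 5+0 = 5 → [0, 7, 5, -2, 0, 0, 5]
data[-3]-data[-1] = 0-5 = -5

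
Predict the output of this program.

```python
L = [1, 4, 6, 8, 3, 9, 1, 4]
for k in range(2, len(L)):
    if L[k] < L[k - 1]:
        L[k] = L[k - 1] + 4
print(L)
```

[1, 4, 6, 8, 12, 16, 20, 24]

k=2: 6>=4, unchanged → [1, 4, 6, 8, 3, 9, 1, 4]
k=3: 8>=6, unchanged → [1, 4, 6, 8, 3, 9, 1, 4]
k=4: 3<8, L[4] = 8+4 = 12 → [1, 4, 6, 8, 12, 9, 1, 4]
k=5: 9<12, L[5] = 12+4 = 16 → [1, 4, 6, 8, 12, 16, 1, 4]
k=6: 1<16, L[6] = 16+4 = 20 → [1, 4, 6, 8, 12, 16, 20, 4]
k=7: 4<20, L[7] = 20+4 = 24 → [1, 4, 6, 8, 12, 16, 20, 24]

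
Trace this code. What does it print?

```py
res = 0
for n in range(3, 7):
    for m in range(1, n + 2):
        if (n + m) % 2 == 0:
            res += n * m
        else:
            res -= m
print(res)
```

n=3,m=1: even sum, res = 0+3 = 3
n=3,m=2: odd sum, res = 3-2 = 1
n=3,m=3: even sum, res = 1+9 = 10
n=3,m=4: odd sum, res = 10-4 = 6
n=4,m=1: odd sum, res = 6-1 = 5
n=4,m=2: even sum, res = 5+8 = 13
n=4,m=3: odd sum, res = 13-3 = 10
n=4,m=4: even sum, res = 10+16 = 26
n=4,m=5: odd sum, res = 26-5 = 21
n=5,m=1: even sum, res = 21+5 = 26
n=5,m=2: odd sum, res = 26-2 = 24
n=5,m=3: even sum, res = 24+15 = 39
n=5,m=4: odd sum, res = 39-4 = 35
n=5,m=5: even sum, res = 35+25 = 60
n=5,m=6: odd sum, res = 60-6 = 54
n=6,m=1: odd sum, res = 54-1 = 53
n=6,m=2: even sum, res = 53+12 = 65
n=6,m=3: odd sum, res = 65-3 = 62
n=6,m=4: even sum, res = 62+24 = 86
n=6,m=5: odd sum, res = 86-5 = 81
n=6,m=6: even sum, res = 81+36 = 117
n=6,m=7: odd sum, res = 117-7 = 110

110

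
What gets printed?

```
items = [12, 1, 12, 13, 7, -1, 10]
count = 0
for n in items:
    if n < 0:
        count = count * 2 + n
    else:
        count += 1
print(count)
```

n=12: not <0, count = 0+1 = 1
n=1: not <0, count = 1+1 = 2
n=12: not <0, count = 2+1 = 3
n=13: not <0, count = 3+1 = 4
n=7: not <0, count = 4+1 = 5
n=-1: <0, count = 5*2+(-1) = 9
n=10: not <0, count = 9+1 = 10

10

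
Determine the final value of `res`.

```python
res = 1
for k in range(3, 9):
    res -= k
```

k=3: res = 1-3 = -2
k=4: res = (-2)-4 = -6
k=5: res = (-6)-5 = -11
k=6: res = (-11)-6 = -17
k=7: res = (-17)-7 = -24
k=8: res = (-24)-8 = -32

-32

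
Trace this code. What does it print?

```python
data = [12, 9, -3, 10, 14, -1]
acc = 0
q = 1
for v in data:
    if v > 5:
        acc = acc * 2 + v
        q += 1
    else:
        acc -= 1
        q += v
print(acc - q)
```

160

v=12: >5, acc = 0*2+12 = 12; q=2
v=9: >5, acc = 12*2+9 = 33; q=3
v=-3: not >5, acc = 33-1 = 32; q=0
v=10: >5, acc = 32*2+10 = 74; q=1
v=14: >5, acc = 74*2+14 = 162; q=2
v=-1: not >5, acc = 162-1 = 161; q=1
acc-q = 161-1 = 160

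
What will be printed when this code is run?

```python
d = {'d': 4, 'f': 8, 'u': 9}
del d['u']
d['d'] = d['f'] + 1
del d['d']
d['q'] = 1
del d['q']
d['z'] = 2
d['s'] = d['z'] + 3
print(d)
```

del 'u' → {'d': 4, 'f': 8}
d['d'] = d['f']+1 = 9 → {'d': 9, 'f': 8}
del 'd' → {'f': 8}
d['q'] = 1 → {'f': 8, 'q': 1}
del 'q' → {'f': 8}
d['z'] = 2 → {'f': 8, 'z': 2}
d['s'] = d['z']+3 = 5 → {'f': 8, 'z': 2, 's': 5}

{'f': 8, 'z': 2, 's': 5}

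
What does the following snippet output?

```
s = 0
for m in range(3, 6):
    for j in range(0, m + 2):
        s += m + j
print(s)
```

120

m=3,j=0: s = 0+3 = 3
m=3,j=1: s = 3+4 = 7
m=3,j=2: s = 7+5 = 12
m=3,j=3: s = 12+6 = 18
m=3,j=4: s = 18+7 = 25
m=4,j=0: s = 25+4 = 29
m=4,j=1: s = 29+5 = 34
m=4,j=2: s = 34+6 = 40
m=4,j=3: s = 40+7 = 47
m=4,j=4: s = 47+8 = 55
m=4,j=5: s = 55+9 = 64
m=5,j=0: s = 64+5 = 69
m=5,j=1: s = 69+6 = 75
m=5,j=2: s = 75+7 = 82
m=5,j=3: s = 82+8 = 90
m=5,j=4: s = 90+9 = 99
m=5,j=5: s = 99+10 = 109
m=5,j=6: s = 109+11 = 120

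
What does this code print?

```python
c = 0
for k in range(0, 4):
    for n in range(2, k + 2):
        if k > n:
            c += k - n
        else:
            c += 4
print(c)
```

21

k=1,n=2: not 1>2, c = 0+4 = 4
k=2,n=2: not 2>2, c = 4+4 = 8
k=2,n=3: not 2>3, c = 8+4 = 12
k=3,n=2: 3>2, c = 12+1 = 13
k=3,n=3: not 3>3, c = 13+4 = 17
k=3,n=4: not 3>4, c = 17+4 = 21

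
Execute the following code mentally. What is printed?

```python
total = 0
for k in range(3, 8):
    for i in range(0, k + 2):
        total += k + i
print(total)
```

295

k=3,i=0: total = 0+3 = 3
k=3,i=1: total = 3+4 = 7
k=3,i=2: total = 7+5 = 12
k=3,i=3: total = 12+6 = 18
k=3,i=4: total = 18+7 = 25
k=4,i=0: total = 25+4 = 29
k=4,i=1: total = 29+5 = 34
k=4,i=2: total = 34+6 = 40
k=4,i=3: total = 40+7 = 47
k=4,i=4: total = 47+8 = 55
k=4,i=5: total = 55+9 = 64
k=5,i=0: total = 64+5 = 69
k=5,i=1: total = 69+6 = 75
k=5,i=2: total = 75+7 = 82
k=5,i=3: total = 82+8 = 90
k=5,i=4: total = 90+9 = 99
k=5,i=5: total = 99+10 = 109
k=5,i=6: total = 109+11 = 120
k=6,i=0: total = 120+6 = 126
k=6,i=1: total = 126+7 = 133
k=6,i=2: total = 133+8 = 141
k=6,i=3: total = 141+9 = 150
k=6,i=4: total = 150+10 = 160
k=6,i=5: total = 160+11 = 171
k=6,i=6: total = 171+12 = 183
k=6,i=7: total = 183+13 = 196
k=7,i=0: total = 196+7 = 203
k=7,i=1: total = 203+8 = 211
k=7,i=2: total = 211+9 = 220
k=7,i=3: total = 220+10 = 230
k=7,i=4: total = 230+11 = 241
k=7,i=5: total = 241+12 = 253
k=7,i=6: total = 253+13 = 266
k=7,i=7: total = 266+14 = 280
k=7,i=8: total = 280+15 = 295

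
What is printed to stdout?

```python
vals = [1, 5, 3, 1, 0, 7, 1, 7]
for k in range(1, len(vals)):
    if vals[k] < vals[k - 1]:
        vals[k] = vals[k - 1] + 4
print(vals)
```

[1, 5, 9, 13, 17, 21, 25, 29]

k=1: 5>=1, unchanged → [1, 5, 3, 1, 0, 7, 1, 7]
k=2: 3<5, vals[2] = 5+4 = 9 → [1, 5, 9, 1, 0, 7, 1, 7]
k=3: 1<9, vals[3] = 9+4 = 13 → [1, 5, 9, 13, 0, 7, 1, 7]
k=4: 0<13, vals[4] = 13+4 = 17 → [1, 5, 9, 13, 17, 7, 1, 7]
k=5: 7<17, vals[5] = 17+4 = 21 → [1, 5, 9, 13, 17, 21, 1, 7]
k=6: 1<21, vals[6] = 21+4 = 25 → [1, 5, 9, 13, 17, 21, 25, 7]
k=7: 7<25, vals[7] = 25+4 = 29 → [1, 5, 9, 13, 17, 21, 25, 29]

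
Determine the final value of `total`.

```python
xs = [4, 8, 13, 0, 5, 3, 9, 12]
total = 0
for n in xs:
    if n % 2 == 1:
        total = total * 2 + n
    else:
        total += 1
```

n=4: not odd, total = 0+1 = 1
n=8: not odd, total = 1+1 = 2
n=13: odd, total = 2*2+13 = 17
n=0: not odd, total = 17+1 = 18
n=5: odd, total = 18*2+5 = 41
n=3: odd, total = 41*2+3 = 85
n=9: odd, total = 85*2+9 = 179
n=12: not odd, total = 179+1 = 180

180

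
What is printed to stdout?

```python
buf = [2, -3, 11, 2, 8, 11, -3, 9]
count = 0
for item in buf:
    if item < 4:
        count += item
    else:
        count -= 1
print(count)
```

-6

item=2: <4, count = 0+2 = 2
item=-3: <4, count = 2+(-3) = -1
item=11: not <4, count = (-1)-1 = -2
item=2: <4, count = (-2)+2 = 0
item=8: not <4, count = 0-1 = -1
item=11: not <4, count = (-1)-1 = -2
item=-3: <4, count = (-2)+(-3) = -5
item=9: not <4, count = (-5)-1 = -6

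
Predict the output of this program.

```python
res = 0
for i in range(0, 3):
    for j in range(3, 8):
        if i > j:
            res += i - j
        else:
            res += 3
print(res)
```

45

i=0,j=3: not 0>3, res = 0+3 = 3
i=0,j=4: not 0>4, res = 3+3 = 6
i=0,j=5: not 0>5, res = 6+3 = 9
i=0,j=6: not 0>6, res = 9+3 = 12
i=0,j=7: not 0>7, res = 12+3 = 15
i=1,j=3: not 1>3, res = 15+3 = 18
i=1,j=4: not 1>4, res = 18+3 = 21
i=1,j=5: not 1>5, res = 21+3 = 24
i=1,j=6: not 1>6, res = 24+3 = 27
i=1,j=7: not 1>7, res = 27+3 = 30
i=2,j=3: not 2>3, res = 30+3 = 33
i=2,j=4: not 2>4, res = 33+3 = 36
i=2,j=5: not 2>5, res = 36+3 = 39
i=2,j=6: not 2>6, res = 39+3 = 42
i=2,j=7: not 2>7, res = 42+3 = 45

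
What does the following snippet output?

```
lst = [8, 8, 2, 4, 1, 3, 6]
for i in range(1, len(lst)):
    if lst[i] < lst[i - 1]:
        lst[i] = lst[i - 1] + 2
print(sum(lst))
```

i=1: 8>=8, unchanged → [8, 8, 2, 4, 1, 3, 6]
i=2: 2<8, lst[2] = 8+2 = 10 → [8, 8, 10, 4, 1, 3, 6]
i=3: 4<10, lst[3] = 10+2 = 12 → [8, 8, 10, 12, 1, 3, 6]
i=4: 1<12, lst[4] = 12+2 = 14 → [8, 8, 10, 12, 14, 3, 6]
i=5: 3<14, lst[5] = 14+2 = 16 → [8, 8, 10, 12, 14, 16, 6]
i=6: 6<16, lst[6] = 16+2 = 18 → [8, 8, 10, 12, 14, 16, 18]
sum = 86

86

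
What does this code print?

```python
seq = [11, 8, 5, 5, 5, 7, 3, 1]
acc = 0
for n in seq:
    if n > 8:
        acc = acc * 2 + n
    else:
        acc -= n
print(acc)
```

n=11: >8, acc = 0*2+11 = 11
n=8: not >8, acc = 11-8 = 3
n=5: not >8, acc = 3-5 = -2
n=5: not >8, acc = (-2)-5 = -7
n=5: not >8, acc = (-7)-5 = -12
n=7: not >8, acc = (-12)-7 = -19
n=3: not >8, acc = (-19)-3 = -22
n=1: not >8, acc = (-22)-1 = -23

-23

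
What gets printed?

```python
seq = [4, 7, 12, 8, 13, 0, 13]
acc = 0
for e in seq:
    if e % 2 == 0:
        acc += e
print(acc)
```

e=4: even, acc = 0+4 = 4
e=7: not even
e=12: even, acc = 4+12 = 16
e=8: even, acc = 16+8 = 24
e=13: not even
e=0: even, acc = 24+0 = 24
e=13: not even

24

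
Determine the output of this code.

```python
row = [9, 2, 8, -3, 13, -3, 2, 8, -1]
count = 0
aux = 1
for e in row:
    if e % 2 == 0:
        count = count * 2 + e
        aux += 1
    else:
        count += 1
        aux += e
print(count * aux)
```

e=9: not even, count = 0+1 = 1; aux=10
e=2: even, count = 1*2+2 = 4; aux=11
e=8: even, count = 4*2+8 = 16; aux=12
e=-3: not even, count = 16+1 = 17; aux=9
e=13: not even, count = 17+1 = 18; aux=22
e=-3: not even, count = 18+1 = 19; aux=19
e=2: even, count = 19*2+2 = 40; aux=20
e=8: even, count = 40*2+8 = 88; aux=21
e=-1: not even, count = 88+1 = 89; aux=20
count*aux = 89*20 = 1780

1780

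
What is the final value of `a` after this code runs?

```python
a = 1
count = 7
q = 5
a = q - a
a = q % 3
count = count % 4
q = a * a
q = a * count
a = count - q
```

a = 5-1 = 4
a = 5%3 = 2
count = 7%4 = 3
q = 2*2 = 4
q = 2*3 = 6
a = 3-6 = -3

-3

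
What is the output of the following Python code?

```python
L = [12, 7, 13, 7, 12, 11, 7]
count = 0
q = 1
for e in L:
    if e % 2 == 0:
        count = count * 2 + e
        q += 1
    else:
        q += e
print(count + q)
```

84

e=12: even, count = 0*2+12 = 12; q=2
e=7: not even; q=9
e=13: not even; q=22
e=7: not even; q=29
e=12: even, count = 12*2+12 = 36; q=30
e=11: not even; q=41
e=7: not even; q=48
count+q = 36+48 = 84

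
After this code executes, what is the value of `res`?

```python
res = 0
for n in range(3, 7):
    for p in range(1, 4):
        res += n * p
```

n=3,p=1: res = 0+3 = 3
n=3,p=2: res = 3+6 = 9
n=3,p=3: res = 9+9 = 18
n=4,p=1: res = 18+4 = 22
n=4,p=2: res = 22+8 = 30
n=4,p=3: res = 30+12 = 42
n=5,p=1: res = 42+5 = 47
n=5,p=2: res = 47+10 = 57
n=5,p=3: res = 57+15 = 72
n=6,p=1: res = 72+6 = 78
n=6,p=2: res = 78+12 = 90
n=6,p=3: res = 90+18 = 108

108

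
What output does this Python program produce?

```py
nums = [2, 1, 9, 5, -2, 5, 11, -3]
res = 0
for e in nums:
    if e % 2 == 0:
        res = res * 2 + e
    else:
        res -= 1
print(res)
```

-7

e=2: even, res = 0*2+2 = 2
e=1: not even, res = 2-1 = 1
e=9: not even, res = 1-1 = 0
e=5: not even, res = 0-1 = -1
e=-2: even, res = (-1)*2+(-2) = -4
e=5: not even, res = (-4)-1 = -5
e=11: not even, res = (-5)-1 = -6
e=-3: not even, res = (-6)-1 = -7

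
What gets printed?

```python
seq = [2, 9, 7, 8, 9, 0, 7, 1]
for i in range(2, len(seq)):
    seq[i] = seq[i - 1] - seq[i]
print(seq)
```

[2, 9, 2, -6, -15, -15, -22, -23]

i=2: seq[2] = 9-7 = 2 → [2, 9, 2, 8, 9, 0, 7, 1]
i=3: seq[3] = 2-8 = -6 → [2, 9, 2, -6, 9, 0, 7, 1]
i=4: seq[4] = (-6)-9 = -15 → [2, 9, 2, -6, -15, 0, 7, 1]
i=5: seq[5] = (-15)-0 = -15 → [2, 9, 2, -6, -15, -15, 7, 1]
i=6: seq[6] = (-15)-7 = -22 → [2, 9, 2, -6, -15, -15, -22, 1]
i=7: seq[7] = (-22)-1 = -23 → [2, 9, 2, -6, -15, -15, -22, -23]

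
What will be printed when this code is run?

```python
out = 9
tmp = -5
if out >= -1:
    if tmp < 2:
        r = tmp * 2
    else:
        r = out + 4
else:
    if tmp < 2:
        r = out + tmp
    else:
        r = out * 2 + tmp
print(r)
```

out=9, tmp=-5
out >= -1 is True; tmp < 2 is True
→ r = tmp * 2 = -10

-10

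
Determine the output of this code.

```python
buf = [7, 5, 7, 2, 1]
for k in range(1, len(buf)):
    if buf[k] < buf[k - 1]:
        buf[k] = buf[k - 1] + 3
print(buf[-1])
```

19

k=1: 5<7, buf[1] = 7+3 = 10 → [7, 10, 7, 2, 1]
k=2: 7<10, buf[2] = 10+3 = 13 → [7, 10, 13, 2, 1]
k=3: 2<13, buf[3] = 13+3 = 16 → [7, 10, 13, 16, 1]
k=4: 1<16, buf[4] = 16+3 = 19 → [7, 10, 13, 16, 19]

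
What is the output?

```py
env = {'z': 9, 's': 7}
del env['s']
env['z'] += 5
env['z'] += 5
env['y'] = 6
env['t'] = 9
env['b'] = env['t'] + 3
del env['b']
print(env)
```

{'z': 19, 'y': 6, 't': 9}

del 's' → {'z': 9}
env['z'] = 9+5 = 14 → {'z': 14}
env['z'] = 14+5 = 19 → {'z': 19}
env['y'] = 6 → {'z': 19, 'y': 6}
env['t'] = 9 → {'z': 19, 'y': 6, 't': 9}
env['b'] = env['t']+3 = 12 → {'z': 19, 'y': 6, 't': 9, 'b': 12}
del 'b' → {'z': 19, 'y': 6, 't': 9}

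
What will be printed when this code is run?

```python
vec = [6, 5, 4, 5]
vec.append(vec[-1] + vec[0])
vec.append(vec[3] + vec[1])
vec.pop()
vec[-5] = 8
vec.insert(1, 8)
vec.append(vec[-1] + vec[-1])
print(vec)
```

[8, 8, 5, 4, 5, 11, 22]

append vec[-1]+vec[0] = 5+6 = 11 → [6, 5, 4, 5, 11]
append vec[3]+vec[1] = 5+5 = 10 → [6, 5, 4, 5, 11, 10]
pop() removes 10 → [6, 5, 4, 5, 11]
vec[-5] = 8 → [8, 5, 4, 5, 11]
insert 8 at 1 → [8, 8, 5, 4, 5, 11]
append vec[-1]+vec[-1] = 11+11 = 22 → [8, 8, 5, 4, 5, 11, 22]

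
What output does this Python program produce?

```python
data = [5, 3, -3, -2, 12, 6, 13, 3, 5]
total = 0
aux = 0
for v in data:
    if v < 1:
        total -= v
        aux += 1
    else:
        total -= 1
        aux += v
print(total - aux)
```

-51

v=5: not <1, total = 0-1 = -1; aux=5
v=3: not <1, total = (-1)-1 = -2; aux=8
v=-3: <1, total = (-2)-(-3) = 1; aux=9
v=-2: <1, total = 1-(-2) = 3; aux=10
v=12: not <1, total = 3-1 = 2; aux=22
v=6: not <1, total = 2-1 = 1; aux=28
v=13: not <1, total = 1-1 = 0; aux=41
v=3: not <1, total = 0-1 = -1; aux=44
v=5: not <1, total = (-1)-1 = -2; aux=49
total-aux = (-2)-49 = -51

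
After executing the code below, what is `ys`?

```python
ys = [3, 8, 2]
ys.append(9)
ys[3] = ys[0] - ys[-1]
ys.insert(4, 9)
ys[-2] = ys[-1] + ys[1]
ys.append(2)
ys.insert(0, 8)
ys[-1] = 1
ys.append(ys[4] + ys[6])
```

[8, 3, 8, 2, 17, 9, 1, 18]

append 9 → [3, 8, 2, 9]
ys[3] = ys[0]-ys[-1] = 3-9 = -6 → [3, 8, 2, -6]
insert 9 at 4 → [3, 8, 2, -6, 9]
ys[-2] = ys[-1]+ys[1] = 9+8 = 17 → [3, 8, 2, 17, 9]
append 2 → [3, 8, 2, 17, 9, 2]
insert 8 at 0 → [8, 3, 8, 2, 17, 9, 2]
ys[-1] = 1 → [8, 3, 8, 2, 17, 9, 1]
append ys[4]+ys[6] = 17+1 = 18 → [8, 3, 8, 2, 17, 9, 1, 18]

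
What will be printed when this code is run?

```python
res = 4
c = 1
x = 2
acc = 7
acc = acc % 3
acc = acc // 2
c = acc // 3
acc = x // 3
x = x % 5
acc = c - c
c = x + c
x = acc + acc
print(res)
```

4

acc = 7%3 = 1
acc = 1//2 = 0
c = 0//3 = 0
acc = 2//3 = 0
x = 2%5 = 2
acc = 0-0 = 0
c = 2+0 = 2
x = 0+0 = 0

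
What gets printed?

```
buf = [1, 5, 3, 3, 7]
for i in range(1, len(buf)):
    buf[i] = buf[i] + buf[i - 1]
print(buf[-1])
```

19

i=1: buf[1] = 5+1 = 6 → [1, 6, 3, 3, 7]
i=2: buf[2] = 3+6 = 9 → [1, 6, 9, 3, 7]
i=3: buf[3] = 3+9 = 12 → [1, 6, 9, 12, 7]
i=4: buf[4] = 7+12 = 19 → [1, 6, 9, 12, 19]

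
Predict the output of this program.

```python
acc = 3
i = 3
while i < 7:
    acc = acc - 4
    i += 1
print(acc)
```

i=3: acc = 3-4 = -1
i=4: acc = (-1)-4 = -5
i=5: acc = (-5)-4 = -9
i=6: acc = (-9)-4 = -13

-13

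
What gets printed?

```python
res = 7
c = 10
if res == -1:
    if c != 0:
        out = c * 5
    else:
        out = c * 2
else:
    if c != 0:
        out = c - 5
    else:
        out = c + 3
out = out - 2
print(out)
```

3

res=7, c=10
res == -1 is False; c != 0 is True
→ out = c - 5 = 5
out = 5-2 = 3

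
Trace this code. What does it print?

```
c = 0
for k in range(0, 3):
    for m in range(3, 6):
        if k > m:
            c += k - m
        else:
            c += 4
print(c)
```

36

k=0,m=3: not 0>3, c = 0+4 = 4
k=0,m=4: not 0>4, c = 4+4 = 8
k=0,m=5: not 0>5, c = 8+4 = 12
k=1,m=3: not 1>3, c = 12+4 = 16
k=1,m=4: not 1>4, c = 16+4 = 20
k=1,m=5: not 1>5, c = 20+4 = 24
k=2,m=3: not 2>3, c = 24+4 = 28
k=2,m=4: not 2>4, c = 28+4 = 32
k=2,m=5: not 2>5, c = 32+4 = 36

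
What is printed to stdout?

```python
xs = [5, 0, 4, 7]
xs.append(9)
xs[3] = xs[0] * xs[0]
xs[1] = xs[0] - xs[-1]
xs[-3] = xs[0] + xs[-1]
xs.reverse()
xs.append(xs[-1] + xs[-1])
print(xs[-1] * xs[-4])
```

append 9 → [5, 0, 4, 7, 9]
xs[3] = xs[0]*xs[0] = 5*5 = 25 → [5, 0, 4, 25, 9]
xs[1] = xs[0]-xs[-1] = 5-9 = -4 → [5, -4, 4, 25, 9]
xs[-3] = xs[0]+xs[-1] = 5+9 = 14 → [5, -4, 14, 25, 9]
reverse → [9, 25, 14, -4, 5]
append xs[-1]+xs[-1] = 5+5 = 10 → [9, 25, 14, -4, 5, 10]
xs[-1]*xs[-4] = 10*14 = 140

140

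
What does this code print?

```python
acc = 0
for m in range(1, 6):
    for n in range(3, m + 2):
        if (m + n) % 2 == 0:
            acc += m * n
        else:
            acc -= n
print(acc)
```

40

m=2,n=3: odd sum, acc = 0-3 = -3
m=3,n=3: even sum, acc = (-3)+9 = 6
m=3,n=4: odd sum, acc = 6-4 = 2
m=4,n=3: odd sum, acc = 2-3 = -1
m=4,n=4: even sum, acc = (-1)+16 = 15
m=4,n=5: odd sum, acc = 15-5 = 10
m=5,n=3: even sum, acc = 10+15 = 25
m=5,n=4: odd sum, acc = 25-4 = 21
m=5,n=5: even sum, acc = 21+25 = 46
m=5,n=6: odd sum, acc = 46-6 = 40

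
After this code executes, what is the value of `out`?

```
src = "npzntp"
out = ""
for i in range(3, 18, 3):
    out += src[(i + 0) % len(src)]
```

'nnnnn'

i=3: add src[3]='n' → 'n'
i=6: add src[0]='n' → 'nn'
i=9: add src[3]='n' → 'nnn'
i=12: add src[0]='n' → 'nnnn'
i=15: add src[3]='n' → 'nnnnn'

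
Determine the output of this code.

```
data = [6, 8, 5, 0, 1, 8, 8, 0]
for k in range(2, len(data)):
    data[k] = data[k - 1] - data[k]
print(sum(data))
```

k=2: data[2] = 8-5 = 3 → [6, 8, 3, 0, 1, 8, 8, 0]
k=3: data[3] = 3-0 = 3 → [6, 8, 3, 3, 1, 8, 8, 0]
k=4: data[4] = 3-1 = 2 → [6, 8, 3, 3, 2, 8, 8, 0]
k=5: data[5] = 2-8 = -6 → [6, 8, 3, 3, 2, -6, 8, 0]
k=6: data[6] = (-6)-8 = -14 → [6, 8, 3, 3, 2, -6, -14, 0]
k=7: data[7] = (-14)-0 = -14 → [6, 8, 3, 3, 2, -6, -14, -14]
sum = -12

-12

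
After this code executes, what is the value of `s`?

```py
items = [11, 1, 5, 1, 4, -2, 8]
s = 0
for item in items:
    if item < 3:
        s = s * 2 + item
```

item=11: not <3
item=1: <3, s = 0*2+1 = 1
item=5: not <3
item=1: <3, s = 1*2+1 = 3
item=4: not <3
item=-2: <3, s = 3*2+(-2) = 4
item=8: not <3

4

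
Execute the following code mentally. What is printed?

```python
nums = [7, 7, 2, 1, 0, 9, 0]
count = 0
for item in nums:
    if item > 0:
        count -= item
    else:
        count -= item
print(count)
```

item=7: >0, count = 0-7 = -7
item=7: >0, count = (-7)-7 = -14
item=2: >0, count = (-14)-2 = -16
item=1: >0, count = (-16)-1 = -17
item=0: not >0, count = (-17)-0 = -17
item=9: >0, count = (-17)-9 = -26
item=0: not >0, count = (-26)-0 = -26

-26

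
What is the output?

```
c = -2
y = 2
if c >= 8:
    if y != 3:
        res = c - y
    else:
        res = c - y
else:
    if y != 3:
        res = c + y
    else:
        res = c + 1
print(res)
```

c=-2, y=2
c >= 8 is False; y != 3 is True
→ res = c + y = 0

0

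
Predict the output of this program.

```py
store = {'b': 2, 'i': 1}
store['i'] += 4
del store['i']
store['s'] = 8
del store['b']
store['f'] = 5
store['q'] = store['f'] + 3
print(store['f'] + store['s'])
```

13

store['i'] = 1+4 = 5 → {'b': 2, 'i': 5}
del 'i' → {'b': 2}
store['s'] = 8 → {'b': 2, 's': 8}
del 'b' → {'s': 8}
store['f'] = 5 → {'s': 8, 'f': 5}
store['q'] = store['f']+3 = 8 → {'s': 8, 'f': 5, 'q': 8}
store['f']+store['s'] = 5+8 = 13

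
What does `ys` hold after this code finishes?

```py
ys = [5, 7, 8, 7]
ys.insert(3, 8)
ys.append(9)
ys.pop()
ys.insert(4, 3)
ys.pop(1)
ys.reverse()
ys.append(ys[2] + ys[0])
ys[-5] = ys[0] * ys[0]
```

[7, 49, 8, 8, 5, 15]

insert 8 at 3 → [5, 7, 8, 8, 7]
append 9 → [5, 7, 8, 8, 7, 9]
pop() removes 9 → [5, 7, 8, 8, 7]
insert 3 at 4 → [5, 7, 8, 8, 3, 7]
pop(1) removes 7 → [5, 8, 8, 3, 7]
reverse → [7, 3, 8, 8, 5]
append ys[2]+ys[0] = 8+7 = 15 → [7, 3, 8, 8, 5, 15]
ys[-5] = ys[0]*ys[0] = 7*7 = 49 → [7, 49, 8, 8, 5, 15]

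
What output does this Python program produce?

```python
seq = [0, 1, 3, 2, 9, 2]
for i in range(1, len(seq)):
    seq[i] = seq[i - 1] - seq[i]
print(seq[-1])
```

i=1: seq[1] = 0-1 = -1 → [0, -1, 3, 2, 9, 2]
i=2: seq[2] = (-1)-3 = -4 → [0, -1, -4, 2, 9, 2]
i=3: seq[3] = (-4)-2 = -6 → [0, -1, -4, -6, 9, 2]
i=4: seq[4] = (-6)-9 = -15 → [0, -1, -4, -6, -15, 2]
i=5: seq[5] = (-15)-2 = -17 → [0, -1, -4, -6, -15, -17]

-17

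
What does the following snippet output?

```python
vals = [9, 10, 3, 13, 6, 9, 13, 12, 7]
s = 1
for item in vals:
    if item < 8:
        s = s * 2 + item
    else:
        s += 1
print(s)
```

item=9: not <8, s = 1+1 = 2
item=10: not <8, s = 2+1 = 3
item=3: <8, s = 3*2+3 = 9
item=13: not <8, s = 9+1 = 10
item=6: <8, s = 10*2+6 = 26
item=9: not <8, s = 26+1 = 27
item=13: not <8, s = 27+1 = 28
item=12: not <8, s = 28+1 = 29
item=7: <8, s = 29*2+7 = 65

65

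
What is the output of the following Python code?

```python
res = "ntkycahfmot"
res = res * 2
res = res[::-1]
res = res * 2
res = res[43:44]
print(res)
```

repeat ×2 → 'ntkycahfmotntkycahfmot'
reverse → 'tomfhacyktntomfhacyktn'
repeat ×2 → 'tomfhacyktntomfhacyktntomfhacyktntomfhacyktn'
slice [43:44] → 'n'

n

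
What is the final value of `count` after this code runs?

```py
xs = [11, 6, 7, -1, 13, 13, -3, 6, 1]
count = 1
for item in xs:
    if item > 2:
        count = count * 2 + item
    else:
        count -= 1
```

641

item=11: >2, count = 1*2+11 = 13
item=6: >2, count = 13*2+6 = 32
item=7: >2, count = 32*2+7 = 71
item=-1: not >2, count = 71-1 = 70
item=13: >2, count = 70*2+13 = 153
item=13: >2, count = 153*2+13 = 319
item=-3: not >2, count = 319-1 = 318
item=6: >2, count = 318*2+6 = 642
item=1: not >2, count = 642-1 = 641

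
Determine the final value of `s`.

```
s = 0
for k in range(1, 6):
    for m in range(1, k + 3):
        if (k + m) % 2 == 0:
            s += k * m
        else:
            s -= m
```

k=1,m=1: even sum, s = 0+1 = 1
k=1,m=2: odd sum, s = 1-2 = -1
k=1,m=3: even sum, s = (-1)+3 = 2
k=2,m=1: odd sum, s = 2-1 = 1
k=2,m=2: even sum, s = 1+4 = 5
k=2,m=3: odd sum, s = 5-3 = 2
k=2,m=4: even sum, s = 2+8 = 10
k=3,m=1: even sum, s = 10+3 = 13
k=3,m=2: odd sum, s = 13-2 = 11
k=3,m=3: even sum, s = 11+9 = 20
k=3,m=4: odd sum, s = 20-4 = 16
k=3,m=5: even sum, s = 16+15 = 31
k=4,m=1: odd sum, s = 31-1 = 30
k=4,m=2: even sum, s = 30+8 = 38
k=4,m=3: odd sum, s = 38-3 = 35
k=4,m=4: even sum, s = 35+16 = 51
k=4,m=5: odd sum, s = 51-5 = 46
k=4,m=6: even sum, s = 46+24 = 70
k=5,m=1: even sum, s = 70+5 = 75
k=5,m=2: odd sum, s = 75-2 = 73
k=5,m=3: even sum, s = 73+15 = 88
k=5,m=4: odd sum, s = 88-4 = 84
k=5,m=5: even sum, s = 84+25 = 109
k=5,m=6: odd sum, s = 109-6 = 103
k=5,m=7: even sum, s = 103+35 = 138

138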